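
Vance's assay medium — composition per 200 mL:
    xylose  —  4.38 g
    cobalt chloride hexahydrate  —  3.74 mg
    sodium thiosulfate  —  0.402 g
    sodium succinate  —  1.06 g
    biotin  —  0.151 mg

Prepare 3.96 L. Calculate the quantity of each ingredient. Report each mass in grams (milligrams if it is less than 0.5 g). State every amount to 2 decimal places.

xylose 86.72 g; cobalt chloride hexahydrate 74.05 mg; sodium thiosulfate 7.96 g; sodium succinate 20.99 g; biotin 2.99 mg

Scale factor = 3960 mL / 200 mL = 19.8.
xylose: 4.38 g × (3960 mL / 200 mL) = 86.72 g
cobalt chloride hexahydrate: 3.74 mg × (3960 mL / 200 mL) = 74.05 mg
sodium thiosulfate: 0.402 g × (3960 mL / 200 mL) = 7.96 g
sodium succinate: 1.06 g × (3960 mL / 200 mL) = 20.99 g
biotin: 0.151 mg × (3960 mL / 200 mL) = 2.99 mg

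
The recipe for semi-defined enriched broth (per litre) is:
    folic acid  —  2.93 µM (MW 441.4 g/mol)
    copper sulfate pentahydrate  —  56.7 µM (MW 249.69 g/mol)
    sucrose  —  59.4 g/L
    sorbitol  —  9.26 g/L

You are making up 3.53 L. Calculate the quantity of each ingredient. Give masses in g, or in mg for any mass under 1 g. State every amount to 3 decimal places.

folic acid 4.565 mg; copper sulfate pentahydrate 49.976 mg; sucrose 209.682 g; sorbitol 32.688 g

Scale factor relative to 1 L: 3.53.
folic acid: 2.93 µmol/L × 441.4 g/mol × 3.53 L ÷ 1000 = 4.565 mg
copper sulfate pentahydrate: 56.7 µmol/L × 249.69 g/mol × 3.53 L ÷ 1000 = 49.976 mg
sucrose: 59.4 g/L × 3.53 L = 209.682 g
sorbitol: 9.26 g/L × 3.53 L = 32.688 g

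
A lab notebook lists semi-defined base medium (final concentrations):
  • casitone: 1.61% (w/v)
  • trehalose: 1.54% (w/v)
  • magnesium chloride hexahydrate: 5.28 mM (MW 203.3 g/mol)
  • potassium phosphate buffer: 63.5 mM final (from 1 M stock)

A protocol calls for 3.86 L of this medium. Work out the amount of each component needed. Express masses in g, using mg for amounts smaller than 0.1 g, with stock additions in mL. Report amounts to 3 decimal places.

Working volume: 3.86 L.
casitone: 1.61 g per 100 mL × 3860 mL ÷ 100 = 62.146 g
trehalose: 1.54% w/v = 15.4 g/L → 15.4 × 3.86 L = 59.444 g
magnesium chloride hexahydrate: 5.28 mmol/L × 203.3 g/mol × 3.86 L ÷ 1000 = 4.143 g
potassium phosphate buffer: C1V1 = C2V2 → 63.5 mM × 3860 mL ÷ 1000 mM = 245.110 mL

casitone 62.146 g; trehalose 59.444 g; magnesium chloride hexahydrate 4.143 g; potassium phosphate buffer 245.110 mL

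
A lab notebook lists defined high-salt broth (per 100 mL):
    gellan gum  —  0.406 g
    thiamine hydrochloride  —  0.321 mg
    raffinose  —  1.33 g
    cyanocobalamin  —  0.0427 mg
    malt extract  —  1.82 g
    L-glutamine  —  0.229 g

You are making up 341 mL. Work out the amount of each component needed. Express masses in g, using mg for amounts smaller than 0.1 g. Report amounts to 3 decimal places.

Scale factor = 341 mL / 100 mL = 3.41.
gellan gum: 0.406 g × (341 mL / 100 mL) = 1.384 g
thiamine hydrochloride: 0.321 mg × (341 mL / 100 mL) = 1.095 mg
raffinose: 1.33 g × (341 mL / 100 mL) = 4.535 g
cyanocobalamin: 0.0427 mg × (341 mL / 100 mL) = 0.146 mg
malt extract: 1.82 g × (341 mL / 100 mL) = 6.206 g
L-glutamine: 0.229 g × (341 mL / 100 mL) = 0.781 g

gellan gum 1.384 g; thiamine hydrochloride 1.095 mg; raffinose 4.535 g; cyanocobalamin 0.146 mg; malt extract 6.206 g; L-glutamine 0.781 g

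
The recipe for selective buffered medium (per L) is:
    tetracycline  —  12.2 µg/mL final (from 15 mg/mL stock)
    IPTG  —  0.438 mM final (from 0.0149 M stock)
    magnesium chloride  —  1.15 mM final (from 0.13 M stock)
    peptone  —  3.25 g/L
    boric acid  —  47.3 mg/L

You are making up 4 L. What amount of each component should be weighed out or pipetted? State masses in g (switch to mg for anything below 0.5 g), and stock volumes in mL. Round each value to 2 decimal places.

tetracycline 3.25 mL; IPTG 117.58 mL; magnesium chloride 35.38 mL; peptone 13.00 g; boric acid 189.20 mg

Working volume: 4 L.
tetracycline: dilute stock: 12.2 µg/mL × 4000 mL ÷ 15000 µg/mL = 3.25 mL
IPTG: dilute stock: 0.438 mM × 4000 mL ÷ 14.9 mM = 117.58 mL
magnesium chloride: V = C2·V2/C1 = 1.15 mM × 4000 mL ÷ 130 mM = 35.38 mL
peptone: 3.25 g/L × 4 L = 13.00 g
boric acid: 47.3 mg/L × 4 L = 189.20 mg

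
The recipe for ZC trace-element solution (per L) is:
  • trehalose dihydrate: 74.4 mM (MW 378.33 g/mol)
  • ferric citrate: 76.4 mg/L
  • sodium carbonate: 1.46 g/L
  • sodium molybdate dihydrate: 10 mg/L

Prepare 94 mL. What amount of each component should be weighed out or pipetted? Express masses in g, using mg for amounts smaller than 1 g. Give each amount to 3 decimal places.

Working volume: 94 mL = 0.094 L.
trehalose dihydrate: 74.4 mmol/L × 378.33 g/mol × 0.094 L ÷ 1000 = 2.646 g
ferric citrate: 76.4 mg/L × 0.094 L = 7.182 mg
sodium carbonate: 1.46 g/L × 0.094 L = 0.13724 g = 137.240 mg
sodium molybdate dihydrate: 10 mg/L × 0.094 L = 0.940 mg

trehalose dihydrate 2.646 g; ferric citrate 7.182 mg; sodium carbonate 137.240 mg; sodium molybdate dihydrate 0.940 mg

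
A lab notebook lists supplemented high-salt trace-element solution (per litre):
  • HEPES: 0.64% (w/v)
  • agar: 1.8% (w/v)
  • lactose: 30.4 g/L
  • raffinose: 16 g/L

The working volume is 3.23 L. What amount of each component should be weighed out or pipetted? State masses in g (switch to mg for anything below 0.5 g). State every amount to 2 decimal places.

HEPES 20.67 g; agar 58.14 g; lactose 98.19 g; raffinose 51.68 g

Scale factor relative to 1 L: 3.23.
HEPES: 0.64 g per 100 mL × 3230 mL ÷ 100 = 20.67 g
agar: 1.8% w/v = 18 g/L → 18 × 3.23 L = 58.14 g
lactose: 30.4 g/L × 3.23 L = 98.19 g
raffinose: 16 g/L × 3.23 L = 51.68 g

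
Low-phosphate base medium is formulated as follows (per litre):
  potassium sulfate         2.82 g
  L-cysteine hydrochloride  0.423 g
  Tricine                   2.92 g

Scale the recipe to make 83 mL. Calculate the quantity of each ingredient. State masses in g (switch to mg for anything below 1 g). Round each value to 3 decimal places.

potassium sulfate 234.060 mg; L-cysteine hydrochloride 35.109 mg; Tricine 242.360 mg

Scale factor = 83 mL / 1000 mL = 0.083.
potassium sulfate: 2.82 g × (83 mL / 1000 mL) = 0.23406 g = 234.060 mg
L-cysteine hydrochloride: 0.423 g × (83 mL / 1000 mL) = 0.035109 g = 35.109 mg
Tricine: 2.92 g × (83 mL / 1000 mL) = 0.24236 g = 242.360 mg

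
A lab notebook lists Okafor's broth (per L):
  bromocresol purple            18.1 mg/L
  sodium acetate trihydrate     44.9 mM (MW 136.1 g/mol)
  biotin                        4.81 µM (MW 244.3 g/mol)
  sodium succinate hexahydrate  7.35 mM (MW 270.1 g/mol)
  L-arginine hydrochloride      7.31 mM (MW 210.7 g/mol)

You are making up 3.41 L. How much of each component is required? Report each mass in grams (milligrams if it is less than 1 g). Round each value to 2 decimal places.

bromocresol purple 61.72 mg; sodium acetate trihydrate 20.84 g; biotin 4.01 mg; sodium succinate hexahydrate 6.77 g; L-arginine hydrochloride 5.25 g

Working volume: 3.41 L.
bromocresol purple: 18.1 mg/L × 3.41 L = 61.72 mg
sodium acetate trihydrate: 44.9 mmol/L × 136.1 g/mol × 3.41 L ÷ 1000 = 20.84 g
biotin: 4.81 µmol/L × 244.3 g/mol × 3.41 L ÷ 1000 = 4.01 mg
sodium succinate hexahydrate: 7.35 mmol/L × 270.1 g/mol × 3.41 L ÷ 1000 = 6.77 g
L-arginine hydrochloride: 7.31 mmol/L × 210.7 g/mol × 3.41 L ÷ 1000 = 5.25 g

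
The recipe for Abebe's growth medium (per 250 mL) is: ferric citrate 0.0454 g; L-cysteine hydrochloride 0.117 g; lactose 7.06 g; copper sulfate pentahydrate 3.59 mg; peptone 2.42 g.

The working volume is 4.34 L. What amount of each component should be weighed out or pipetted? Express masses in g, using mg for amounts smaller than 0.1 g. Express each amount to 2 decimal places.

ferric citrate 0.79 g; L-cysteine hydrochloride 2.03 g; lactose 122.56 g; copper sulfate pentahydrate 62.32 mg; peptone 42.01 g

Ratio of target to recipe volume: 4340 / 250 = 17.36.
ferric citrate: 0.0454 g × (4340 mL / 250 mL) = 0.79 g
L-cysteine hydrochloride: 0.117 g × (4340 mL / 250 mL) = 2.03 g
lactose: 7.06 g × (4340 mL / 250 mL) = 122.56 g
copper sulfate pentahydrate: 3.59 mg × (4340 mL / 250 mL) = 62.32 mg
peptone: 2.42 g × (4340 mL / 250 mL) = 42.01 g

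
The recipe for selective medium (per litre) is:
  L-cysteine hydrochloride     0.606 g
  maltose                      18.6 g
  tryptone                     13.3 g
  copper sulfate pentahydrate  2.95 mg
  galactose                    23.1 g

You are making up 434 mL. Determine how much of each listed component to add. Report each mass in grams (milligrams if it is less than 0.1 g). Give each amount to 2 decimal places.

Ratio of target to recipe volume: 434 / 1000 = 0.434.
L-cysteine hydrochloride: 0.606 g × (434 mL / 1000 mL) = 0.26 g
maltose: 18.6 g × (434 mL / 1000 mL) = 8.07 g
tryptone: 13.3 g × (434 mL / 1000 mL) = 5.77 g
copper sulfate pentahydrate: 2.95 mg × (434 mL / 1000 mL) = 1.28 mg
galactose: 23.1 g × (434 mL / 1000 mL) = 10.03 g

L-cysteine hydrochloride 0.26 g; maltose 8.07 g; tryptone 5.77 g; copper sulfate pentahydrate 1.28 mg; galactose 10.03 g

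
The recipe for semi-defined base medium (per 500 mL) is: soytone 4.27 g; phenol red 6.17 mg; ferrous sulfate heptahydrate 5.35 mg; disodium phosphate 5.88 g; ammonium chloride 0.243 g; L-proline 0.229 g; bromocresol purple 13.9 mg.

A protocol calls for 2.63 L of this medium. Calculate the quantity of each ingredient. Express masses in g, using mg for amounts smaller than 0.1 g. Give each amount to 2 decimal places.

soytone 22.46 g; phenol red 32.45 mg; ferrous sulfate heptahydrate 28.14 mg; disodium phosphate 30.93 g; ammonium chloride 1.28 g; L-proline 1.20 g; bromocresol purple 73.11 mg

Ratio of target to recipe volume: 2630 / 500 = 5.26.
soytone: 4.27 g × (2630 mL / 500 mL) = 22.46 g
phenol red: 6.17 mg × (2630 mL / 500 mL) = 32.45 mg
ferrous sulfate heptahydrate: 5.35 mg × (2630 mL / 500 mL) = 28.14 mg
disodium phosphate: 5.88 g × (2630 mL / 500 mL) = 30.93 g
ammonium chloride: 0.243 g × (2630 mL / 500 mL) = 1.28 g
L-proline: 0.229 g × (2630 mL / 500 mL) = 1.20 g
bromocresol purple: 13.9 mg × (2630 mL / 500 mL) = 73.11 mg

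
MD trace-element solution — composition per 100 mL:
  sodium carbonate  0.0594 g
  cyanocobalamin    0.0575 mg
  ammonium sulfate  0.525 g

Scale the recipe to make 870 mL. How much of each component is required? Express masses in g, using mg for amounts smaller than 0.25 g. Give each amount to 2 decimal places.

sodium carbonate 0.52 g; cyanocobalamin 0.50 mg; ammonium sulfate 4.57 g

Scale factor = 870 mL / 100 mL = 8.7.
sodium carbonate: 0.0594 g × (870 mL / 100 mL) = 0.52 g
cyanocobalamin: 0.0575 mg × (870 mL / 100 mL) = 0.50 mg
ammonium sulfate: 0.525 g × (870 mL / 100 mL) = 4.57 g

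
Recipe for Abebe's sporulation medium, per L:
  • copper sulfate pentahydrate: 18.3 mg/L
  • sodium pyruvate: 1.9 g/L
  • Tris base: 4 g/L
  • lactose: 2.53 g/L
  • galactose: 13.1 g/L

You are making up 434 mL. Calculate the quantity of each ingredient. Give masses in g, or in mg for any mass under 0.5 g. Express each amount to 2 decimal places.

Working volume: 434 mL = 0.434 L.
copper sulfate pentahydrate: 18.3 mg/L × 0.434 L = 7.94 mg
sodium pyruvate: 1.9 g/L × 0.434 L = 0.82 g
Tris base: 4 g/L × 0.434 L = 1.74 g
lactose: 2.53 g/L × 0.434 L = 1.10 g
galactose: 13.1 g/L × 0.434 L = 5.69 g

copper sulfate pentahydrate 7.94 mg; sodium pyruvate 0.82 g; Tris base 1.74 g; lactose 1.10 g; galactose 5.69 g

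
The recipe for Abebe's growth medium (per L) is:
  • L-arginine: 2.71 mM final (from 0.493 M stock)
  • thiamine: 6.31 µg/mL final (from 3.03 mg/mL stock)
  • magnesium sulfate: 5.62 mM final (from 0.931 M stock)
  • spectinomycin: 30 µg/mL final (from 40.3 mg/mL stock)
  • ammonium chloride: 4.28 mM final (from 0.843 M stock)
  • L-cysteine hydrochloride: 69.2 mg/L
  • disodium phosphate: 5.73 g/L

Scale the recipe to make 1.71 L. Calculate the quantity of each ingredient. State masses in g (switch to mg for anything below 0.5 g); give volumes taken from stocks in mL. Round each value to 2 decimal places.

Working volume: 1.71 L.
L-arginine: C1V1 = C2V2 → 2.71 mM × 1710 mL ÷ 493 mM = 9.40 mL
thiamine: C1V1 = C2V2 → 6.31 µg/mL × 1710 mL ÷ 3030 µg/mL = 3.56 mL
magnesium sulfate: dilute stock: 5.62 mM × 1710 mL ÷ 931 mM = 10.32 mL
spectinomycin: V = C2·V2/C1 = 30 µg/mL × 1710 mL ÷ 40300 µg/mL = 1.27 mL
ammonium chloride: dilute stock: 4.28 mM × 1710 mL ÷ 843 mM = 8.68 mL
L-cysteine hydrochloride: 69.2 mg/L × 1.71 L = 118.33 mg
disodium phosphate: 5.73 g/L × 1.71 L = 9.80 g

L-arginine 9.40 mL; thiamine 3.56 mL; magnesium sulfate 10.32 mL; spectinomycin 1.27 mL; ammonium chloride 8.68 mL; L-cysteine hydrochloride 118.33 mg; disodium phosphate 9.80 g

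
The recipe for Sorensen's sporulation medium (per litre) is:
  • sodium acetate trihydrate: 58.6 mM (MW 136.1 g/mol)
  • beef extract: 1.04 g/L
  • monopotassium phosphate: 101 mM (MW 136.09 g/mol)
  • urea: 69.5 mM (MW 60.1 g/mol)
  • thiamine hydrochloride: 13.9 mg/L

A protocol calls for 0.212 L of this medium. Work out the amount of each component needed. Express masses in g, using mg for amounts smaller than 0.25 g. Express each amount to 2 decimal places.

sodium acetate trihydrate 1.69 g; beef extract 220.48 mg; monopotassium phosphate 2.91 g; urea 0.89 g; thiamine hydrochloride 2.95 mg

Scale factor relative to 1 L: 0.212.
sodium acetate trihydrate: 58.6 mmol/L × 136.1 g/mol × 0.212 L ÷ 1000 = 1.69 g
beef extract: 1.04 g/L × 0.212 L = 0.22048 g = 220.48 mg
monopotassium phosphate: 101 mmol/L × 136.09 g/mol × 0.212 L ÷ 1000 = 2.91 g
urea: 69.5 mmol/L × 60.1 g/mol × 0.212 L ÷ 1000 = 0.89 g
thiamine hydrochloride: 13.9 mg/L × 0.212 L = 2.95 mg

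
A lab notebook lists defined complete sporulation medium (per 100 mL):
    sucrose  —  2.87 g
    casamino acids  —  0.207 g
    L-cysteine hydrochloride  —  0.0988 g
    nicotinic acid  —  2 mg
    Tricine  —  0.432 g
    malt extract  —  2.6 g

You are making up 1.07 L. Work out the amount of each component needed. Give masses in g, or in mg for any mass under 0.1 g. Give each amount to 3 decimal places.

sucrose 30.709 g; casamino acids 2.215 g; L-cysteine hydrochloride 1.057 g; nicotinic acid 21.400 mg; Tricine 4.622 g; malt extract 27.820 g

Ratio of target to recipe volume: 1070 / 100 = 10.7.
sucrose: 2.87 g × (1070 mL / 100 mL) = 30.709 g
casamino acids: 0.207 g × (1070 mL / 100 mL) = 2.215 g
L-cysteine hydrochloride: 0.0988 g × (1070 mL / 100 mL) = 1.057 g
nicotinic acid: 2 mg × (1070 mL / 100 mL) = 21.400 mg
Tricine: 0.432 g × (1070 mL / 100 mL) = 4.622 g
malt extract: 2.6 g × (1070 mL / 100 mL) = 27.820 g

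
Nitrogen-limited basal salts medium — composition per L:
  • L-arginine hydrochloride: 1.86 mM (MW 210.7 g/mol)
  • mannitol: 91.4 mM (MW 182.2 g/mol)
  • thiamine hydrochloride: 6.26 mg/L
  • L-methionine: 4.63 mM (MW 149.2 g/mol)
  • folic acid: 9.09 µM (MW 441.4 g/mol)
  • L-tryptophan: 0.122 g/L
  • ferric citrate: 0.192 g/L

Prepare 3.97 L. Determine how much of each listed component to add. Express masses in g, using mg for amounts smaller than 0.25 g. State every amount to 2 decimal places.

L-arginine hydrochloride 1.56 g; mannitol 66.11 g; thiamine hydrochloride 24.85 mg; L-methionine 2.74 g; folic acid 15.93 mg; L-tryptophan 0.48 g; ferric citrate 0.76 g

Working volume: 3.97 L.
L-arginine hydrochloride: 1.86 mmol/L × 210.7 g/mol × 3.97 L ÷ 1000 = 1.56 g
mannitol: 91.4 mmol/L × 182.2 g/mol × 3.97 L ÷ 1000 = 66.11 g
thiamine hydrochloride: 6.26 mg/L × 3.97 L = 24.85 mg
L-methionine: 4.63 mmol/L × 149.2 g/mol × 3.97 L ÷ 1000 = 2.74 g
folic acid: 9.09 µmol/L × 441.4 g/mol × 3.97 L ÷ 1000 = 15.93 mg
L-tryptophan: 0.122 g/L × 3.97 L = 0.48 g
ferric citrate: 0.192 g/L × 3.97 L = 0.76 g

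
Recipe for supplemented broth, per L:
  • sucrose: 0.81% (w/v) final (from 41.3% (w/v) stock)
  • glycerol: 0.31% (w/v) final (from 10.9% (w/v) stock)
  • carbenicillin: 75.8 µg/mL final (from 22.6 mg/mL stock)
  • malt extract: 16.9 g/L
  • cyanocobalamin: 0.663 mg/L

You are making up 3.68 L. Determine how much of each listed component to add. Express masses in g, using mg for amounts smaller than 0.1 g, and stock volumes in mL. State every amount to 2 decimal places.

Scale factor relative to 1 L: 3.68.
sucrose: dilute stock: 0.81% ÷ 41.3% × 3680 mL = 72.17 mL
glycerol: C1V1 = C2V2 → 0.31% ÷ 10.9% × 3680 mL = 104.66 mL
carbenicillin: C1V1 = C2V2 → 75.8 µg/mL × 3680 mL ÷ 22600 µg/mL = 12.34 mL
malt extract: 16.9 g/L × 3.68 L = 62.19 g
cyanocobalamin: 0.663 mg/L × 3.68 L = 2.44 mg

sucrose 72.17 mL; glycerol 104.66 mL; carbenicillin 12.34 mL; malt extract 62.19 g; cyanocobalamin 2.44 mg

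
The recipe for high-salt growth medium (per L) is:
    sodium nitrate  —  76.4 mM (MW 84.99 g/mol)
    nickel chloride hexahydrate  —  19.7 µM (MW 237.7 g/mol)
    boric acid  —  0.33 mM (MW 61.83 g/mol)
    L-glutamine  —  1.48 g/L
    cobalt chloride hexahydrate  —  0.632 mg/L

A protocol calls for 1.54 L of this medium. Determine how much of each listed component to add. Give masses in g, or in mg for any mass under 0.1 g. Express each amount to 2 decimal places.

sodium nitrate 10.00 g; nickel chloride hexahydrate 7.21 mg; boric acid 31.42 mg; L-glutamine 2.28 g; cobalt chloride hexahydrate 0.97 mg

Working volume: 1.54 L.
sodium nitrate: 76.4 mmol/L × 84.99 g/mol × 1.54 L ÷ 1000 = 10.00 g
nickel chloride hexahydrate: 19.7 µmol/L × 237.7 g/mol × 1.54 L ÷ 1000 = 7.21 mg
boric acid: 0.33 mmol/L × 61.83 mg/mmol × 1.54 L = 31.42 mg
L-glutamine: 1.48 g/L × 1.54 L = 2.28 g
cobalt chloride hexahydrate: 0.632 mg/L × 1.54 L = 0.97 mg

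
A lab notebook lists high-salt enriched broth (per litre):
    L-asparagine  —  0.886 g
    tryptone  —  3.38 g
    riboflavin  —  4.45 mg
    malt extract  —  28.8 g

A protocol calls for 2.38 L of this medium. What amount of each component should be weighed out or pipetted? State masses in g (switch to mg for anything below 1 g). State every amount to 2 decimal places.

Ratio of target to recipe volume: 2380 / 1000 = 2.38.
L-asparagine: 0.886 g × (2380 mL / 1000 mL) = 2.11 g
tryptone: 3.38 g × (2380 mL / 1000 mL) = 8.04 g
riboflavin: 4.45 mg × (2380 mL / 1000 mL) = 10.59 mg
malt extract: 28.8 g × (2380 mL / 1000 mL) = 68.54 g

L-asparagine 2.11 g; tryptone 8.04 g; riboflavin 10.59 mg; malt extract 68.54 g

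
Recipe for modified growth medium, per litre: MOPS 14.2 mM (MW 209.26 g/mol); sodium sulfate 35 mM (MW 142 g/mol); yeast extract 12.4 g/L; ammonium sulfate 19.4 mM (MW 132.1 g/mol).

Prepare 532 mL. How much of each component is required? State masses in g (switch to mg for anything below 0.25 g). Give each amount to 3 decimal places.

Working volume: 532 mL = 0.532 L.
MOPS: 14.2 mmol/L × 209.26 g/mol × 0.532 L ÷ 1000 = 1.581 g
sodium sulfate: 35 mmol/L × 142 g/mol × 0.532 L ÷ 1000 = 2.644 g
yeast extract: 12.4 g/L × 0.532 L = 6.597 g
ammonium sulfate: 19.4 mmol/L × 132.1 g/mol × 0.532 L ÷ 1000 = 1.363 g

MOPS 1.581 g; sodium sulfate 2.644 g; yeast extract 6.597 g; ammonium sulfate 1.363 g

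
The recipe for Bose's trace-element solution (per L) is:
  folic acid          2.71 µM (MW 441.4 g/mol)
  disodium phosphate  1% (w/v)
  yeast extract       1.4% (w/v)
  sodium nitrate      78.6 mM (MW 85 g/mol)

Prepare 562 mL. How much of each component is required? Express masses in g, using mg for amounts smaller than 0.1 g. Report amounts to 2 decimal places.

folic acid 0.67 mg; disodium phosphate 5.62 g; yeast extract 7.87 g; sodium nitrate 3.75 g

Target volume = 562 mL = 0.562 L.
folic acid: 2.71 µmol/L × 441.4 g/mol × 0.562 L ÷ 1000 = 0.67 mg
disodium phosphate: 1% w/v = 10 g/L → 10 × 0.562 L = 5.62 g
yeast extract: 1.4% w/v = 14 g/L → 14 × 0.562 L = 7.87 g
sodium nitrate: 78.6 mmol/L × 85 g/mol × 0.562 L ÷ 1000 = 3.75 g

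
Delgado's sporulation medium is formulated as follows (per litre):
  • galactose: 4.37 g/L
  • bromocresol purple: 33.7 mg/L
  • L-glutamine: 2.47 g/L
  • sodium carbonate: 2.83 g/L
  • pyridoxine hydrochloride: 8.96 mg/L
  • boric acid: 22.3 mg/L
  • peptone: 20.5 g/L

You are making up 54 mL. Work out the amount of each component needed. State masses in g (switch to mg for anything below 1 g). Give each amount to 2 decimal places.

Scale factor relative to 1 L: 0.054.
galactose: 4.37 g/L × 0.054 L = 0.23598 g = 235.98 mg
bromocresol purple: 33.7 mg/L × 0.054 L = 1.82 mg
L-glutamine: 2.47 g/L × 0.054 L = 0.13338 g = 133.38 mg
sodium carbonate: 2.83 g/L × 0.054 L = 0.15282 g = 152.82 mg
pyridoxine hydrochloride: 8.96 mg/L × 0.054 L = 0.48 mg
boric acid: 22.3 mg/L × 0.054 L = 1.20 mg
peptone: 20.5 g/L × 0.054 L = 1.11 g

galactose 235.98 mg; bromocresol purple 1.82 mg; L-glutamine 133.38 mg; sodium carbonate 152.82 mg; pyridoxine hydrochloride 0.48 mg; boric acid 1.20 mg; peptone 1.11 g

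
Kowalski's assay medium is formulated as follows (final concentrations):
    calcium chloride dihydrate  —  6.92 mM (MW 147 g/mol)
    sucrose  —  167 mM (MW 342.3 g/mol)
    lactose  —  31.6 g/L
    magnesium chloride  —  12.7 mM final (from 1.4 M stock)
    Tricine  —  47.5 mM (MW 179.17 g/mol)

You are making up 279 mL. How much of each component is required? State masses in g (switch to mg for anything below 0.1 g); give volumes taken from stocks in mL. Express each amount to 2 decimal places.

calcium chloride dihydrate 0.28 g; sucrose 15.95 g; lactose 8.82 g; magnesium chloride 2.53 mL; Tricine 2.37 g

Target volume = 279 mL = 0.279 L.
calcium chloride dihydrate: 6.92 mmol/L × 147 g/mol × 0.279 L ÷ 1000 = 0.28 g
sucrose: 167 mmol/L × 342.3 g/mol × 0.279 L ÷ 1000 = 15.95 g
lactose: 31.6 g/L × 0.279 L = 8.82 g
magnesium chloride: V = C2·V2/C1 = 12.7 mM × 279 mL ÷ 1400 mM = 2.53 mL
Tricine: 47.5 mmol/L × 179.17 g/mol × 0.279 L ÷ 1000 = 2.37 g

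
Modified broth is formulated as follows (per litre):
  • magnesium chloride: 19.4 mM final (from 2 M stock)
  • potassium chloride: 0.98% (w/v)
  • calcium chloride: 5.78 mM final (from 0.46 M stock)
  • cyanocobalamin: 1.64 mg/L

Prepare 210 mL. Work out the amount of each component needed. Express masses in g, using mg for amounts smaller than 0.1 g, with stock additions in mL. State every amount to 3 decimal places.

magnesium chloride 2.037 mL; potassium chloride 2.058 g; calcium chloride 2.639 mL; cyanocobalamin 0.344 mg

Target volume = 210 mL = 0.21 L.
magnesium chloride: dilute stock: 19.4 mM × 210 mL ÷ 2000 mM = 2.037 mL
potassium chloride: 0.98 g per 100 mL × 210 mL ÷ 100 = 2.058 g
calcium chloride: dilute stock: 5.78 mM × 210 mL ÷ 460 mM = 2.639 mL
cyanocobalamin: 1.64 mg/L × 0.21 L = 0.344 mg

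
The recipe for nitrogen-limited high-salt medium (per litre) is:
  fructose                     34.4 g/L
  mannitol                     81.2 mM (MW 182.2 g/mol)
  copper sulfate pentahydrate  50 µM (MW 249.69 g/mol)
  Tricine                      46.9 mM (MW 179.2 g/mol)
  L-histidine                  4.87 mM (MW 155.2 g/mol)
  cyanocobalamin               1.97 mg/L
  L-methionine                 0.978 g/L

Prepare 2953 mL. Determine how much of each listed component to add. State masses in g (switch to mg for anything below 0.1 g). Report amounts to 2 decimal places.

fructose 101.58 g; mannitol 43.69 g; copper sulfate pentahydrate 36.87 mg; Tricine 24.82 g; L-histidine 2.23 g; cyanocobalamin 5.82 mg; L-methionine 2.89 g

Working volume: 2953 mL = 2.953 L.
fructose: 34.4 g/L × 2.953 L = 101.58 g
mannitol: 81.2 mmol/L × 182.2 g/mol × 2.953 L ÷ 1000 = 43.69 g
copper sulfate pentahydrate: 50 µmol/L × 249.69 g/mol × 2.953 L ÷ 1000 = 36.87 mg
Tricine: 46.9 mmol/L × 179.2 g/mol × 2.953 L ÷ 1000 = 24.82 g
L-histidine: 4.87 mmol/L × 155.2 g/mol × 2.953 L ÷ 1000 = 2.23 g
cyanocobalamin: 1.97 mg/L × 2.953 L = 5.82 mg
L-methionine: 0.978 g/L × 2.953 L = 2.89 g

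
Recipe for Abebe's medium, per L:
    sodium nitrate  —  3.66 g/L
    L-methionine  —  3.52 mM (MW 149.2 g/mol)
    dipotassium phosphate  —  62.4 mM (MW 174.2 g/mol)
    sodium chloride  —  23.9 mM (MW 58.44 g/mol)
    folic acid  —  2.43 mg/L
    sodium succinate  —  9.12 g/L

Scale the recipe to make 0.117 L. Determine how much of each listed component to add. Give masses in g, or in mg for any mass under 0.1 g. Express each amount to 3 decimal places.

Working volume: 0.117 L.
sodium nitrate: 3.66 g/L × 0.117 L = 0.428 g
L-methionine: 3.52 mmol/L × 149.2 mg/mmol × 0.117 L = 61.447 mg
dipotassium phosphate: 62.4 mmol/L × 174.2 g/mol × 0.117 L ÷ 1000 = 1.272 g
sodium chloride: 23.9 mmol/L × 58.44 g/mol × 0.117 L ÷ 1000 = 0.163 g
folic acid: 2.43 mg/L × 0.117 L = 0.284 mg
sodium succinate: 9.12 g/L × 0.117 L = 1.067 g

sodium nitrate 0.428 g; L-methionine 61.447 mg; dipotassium phosphate 1.272 g; sodium chloride 0.163 g; folic acid 0.284 mg; sodium succinate 1.067 g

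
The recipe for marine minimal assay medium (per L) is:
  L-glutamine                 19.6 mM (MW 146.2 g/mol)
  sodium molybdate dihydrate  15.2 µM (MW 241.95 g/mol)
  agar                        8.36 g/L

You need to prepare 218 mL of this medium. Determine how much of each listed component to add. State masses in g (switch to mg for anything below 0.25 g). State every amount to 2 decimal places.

L-glutamine 0.62 g; sodium molybdate dihydrate 0.80 mg; agar 1.82 g

Scale factor relative to 1 L: 0.218.
L-glutamine: 19.6 mmol/L × 146.2 g/mol × 0.218 L ÷ 1000 = 0.62 g
sodium molybdate dihydrate: 15.2 µmol/L × 241.95 g/mol × 0.218 L ÷ 1000 = 0.80 mg
agar: 8.36 g/L × 0.218 L = 1.82 g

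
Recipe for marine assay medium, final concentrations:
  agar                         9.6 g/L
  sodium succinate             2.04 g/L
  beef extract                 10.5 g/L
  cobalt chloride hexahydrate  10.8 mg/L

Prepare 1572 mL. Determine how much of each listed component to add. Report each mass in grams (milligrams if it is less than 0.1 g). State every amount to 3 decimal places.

agar 15.091 g; sodium succinate 3.207 g; beef extract 16.506 g; cobalt chloride hexahydrate 16.978 mg

Scale factor relative to 1 L: 1.572.
agar: 9.6 g/L × 1.572 L = 15.091 g
sodium succinate: 2.04 g/L × 1.572 L = 3.207 g
beef extract: 10.5 g/L × 1.572 L = 16.506 g
cobalt chloride hexahydrate: 10.8 mg/L × 1.572 L = 16.978 mg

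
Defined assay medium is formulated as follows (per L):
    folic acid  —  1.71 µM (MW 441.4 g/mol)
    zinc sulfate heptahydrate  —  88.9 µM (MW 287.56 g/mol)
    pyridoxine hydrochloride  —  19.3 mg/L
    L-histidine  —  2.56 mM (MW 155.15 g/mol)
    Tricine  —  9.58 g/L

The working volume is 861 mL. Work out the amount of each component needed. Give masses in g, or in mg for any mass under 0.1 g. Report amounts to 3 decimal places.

Working volume: 861 mL = 0.861 L.
folic acid: 1.71 µmol/L × 441.4 g/mol × 0.861 L ÷ 1000 = 0.650 mg
zinc sulfate heptahydrate: 88.9 µmol/L × 287.56 g/mol × 0.861 L ÷ 1000 = 22.011 mg
pyridoxine hydrochloride: 19.3 mg/L × 0.861 L = 16.617 mg
L-histidine: 2.56 mmol/L × 155.15 g/mol × 0.861 L ÷ 1000 = 0.342 g
Tricine: 9.58 g/L × 0.861 L = 8.248 g

folic acid 0.650 mg; zinc sulfate heptahydrate 22.011 mg; pyridoxine hydrochloride 16.617 mg; L-histidine 0.342 g; Tricine 8.248 g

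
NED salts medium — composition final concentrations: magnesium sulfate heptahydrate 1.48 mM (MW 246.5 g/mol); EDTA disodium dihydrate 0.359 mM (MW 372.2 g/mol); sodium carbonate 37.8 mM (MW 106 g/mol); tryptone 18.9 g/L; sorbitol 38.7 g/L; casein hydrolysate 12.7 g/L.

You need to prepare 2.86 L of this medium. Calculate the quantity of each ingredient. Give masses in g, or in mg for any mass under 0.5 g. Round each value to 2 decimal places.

Scale factor relative to 1 L: 2.86.
magnesium sulfate heptahydrate: 1.48 mmol/L × 246.5 g/mol × 2.86 L ÷ 1000 = 1.04 g
EDTA disodium dihydrate: 0.359 mmol/L × 372.2 mg/mmol × 2.86 L = 382.15 mg
sodium carbonate: 37.8 mmol/L × 106 g/mol × 2.86 L ÷ 1000 = 11.46 g
tryptone: 18.9 g/L × 2.86 L = 54.05 g
sorbitol: 38.7 g/L × 2.86 L = 110.68 g
casein hydrolysate: 12.7 g/L × 2.86 L = 36.32 g

magnesium sulfate heptahydrate 1.04 g; EDTA disodium dihydrate 382.15 mg; sodium carbonate 11.46 g; tryptone 54.05 g; sorbitol 110.68 g; casein hydrolysate 36.32 g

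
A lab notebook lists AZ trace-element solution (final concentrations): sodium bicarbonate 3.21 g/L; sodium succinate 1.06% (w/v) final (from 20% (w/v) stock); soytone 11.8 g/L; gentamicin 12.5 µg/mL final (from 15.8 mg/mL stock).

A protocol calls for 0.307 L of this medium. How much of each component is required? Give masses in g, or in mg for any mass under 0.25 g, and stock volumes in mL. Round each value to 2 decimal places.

sodium bicarbonate 0.99 g; sodium succinate 16.27 mL; soytone 3.62 g; gentamicin 0.24 mL

Scale factor relative to 1 L: 0.307.
sodium bicarbonate: 3.21 g/L × 0.307 L = 0.99 g
sodium succinate: C1V1 = C2V2 → 1.06% ÷ 20% × 307 mL = 16.27 mL
soytone: 11.8 g/L × 0.307 L = 3.62 g
gentamicin: dilute stock: 12.5 µg/mL × 307 mL ÷ 15800 µg/mL = 0.24 mL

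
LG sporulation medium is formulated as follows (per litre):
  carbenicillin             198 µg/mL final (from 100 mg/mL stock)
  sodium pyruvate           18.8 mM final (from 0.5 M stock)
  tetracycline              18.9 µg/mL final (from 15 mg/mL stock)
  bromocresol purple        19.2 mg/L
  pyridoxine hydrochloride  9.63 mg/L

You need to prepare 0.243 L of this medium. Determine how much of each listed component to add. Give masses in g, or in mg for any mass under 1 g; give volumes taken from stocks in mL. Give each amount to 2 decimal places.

carbenicillin 0.48 mL; sodium pyruvate 9.14 mL; tetracycline 0.31 mL; bromocresol purple 4.67 mg; pyridoxine hydrochloride 2.34 mg

Scale factor relative to 1 L: 0.243.
carbenicillin: dilute stock: 198 µg/mL × 243 mL ÷ 100000 µg/mL = 0.48 mL
sodium pyruvate: dilute stock: 18.8 mM × 243 mL ÷ 500 mM = 9.14 mL
tetracycline: C1V1 = C2V2 → 18.9 µg/mL × 243 mL ÷ 15000 µg/mL = 0.31 mL
bromocresol purple: 19.2 mg/L × 0.243 L = 4.67 mg
pyridoxine hydrochloride: 9.63 mg/L × 0.243 L = 2.34 mg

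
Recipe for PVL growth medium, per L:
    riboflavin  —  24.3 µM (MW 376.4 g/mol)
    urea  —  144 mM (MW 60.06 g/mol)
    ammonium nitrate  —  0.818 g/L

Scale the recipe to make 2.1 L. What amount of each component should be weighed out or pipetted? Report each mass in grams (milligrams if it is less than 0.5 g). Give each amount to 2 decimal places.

Scale factor relative to 1 L: 2.1.
riboflavin: 24.3 µmol/L × 376.4 g/mol × 2.1 L ÷ 1000 = 19.21 mg
urea: 144 mmol/L × 60.06 g/mol × 2.1 L ÷ 1000 = 18.16 g
ammonium nitrate: 0.818 g/L × 2.1 L = 1.72 g

riboflavin 19.21 mg; urea 18.16 g; ammonium nitrate 1.72 g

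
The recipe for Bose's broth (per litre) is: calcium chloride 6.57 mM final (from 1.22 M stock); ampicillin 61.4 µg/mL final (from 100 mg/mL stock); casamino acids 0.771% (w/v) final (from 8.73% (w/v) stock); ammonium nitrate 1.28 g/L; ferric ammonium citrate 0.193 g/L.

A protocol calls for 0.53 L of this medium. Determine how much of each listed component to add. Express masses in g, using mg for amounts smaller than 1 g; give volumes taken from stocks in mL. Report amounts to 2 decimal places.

Scale factor relative to 1 L: 0.53.
calcium chloride: C1V1 = C2V2 → 6.57 mM × 530 mL ÷ 1220 mM = 2.85 mL
ampicillin: C1V1 = C2V2 → 61.4 µg/mL × 530 mL ÷ 100000 µg/mL = 0.33 mL
casamino acids: C1V1 = C2V2 → 0.771% ÷ 8.73% × 530 mL = 46.81 mL
ammonium nitrate: 1.28 g/L × 0.53 L = 0.6784 g = 678.40 mg
ferric ammonium citrate: 0.193 g/L × 0.53 L = 0.10229 g = 102.29 mg

calcium chloride 2.85 mL; ampicillin 0.33 mL; casamino acids 46.81 mL; ammonium nitrate 678.40 mg; ferric ammonium citrate 102.29 mg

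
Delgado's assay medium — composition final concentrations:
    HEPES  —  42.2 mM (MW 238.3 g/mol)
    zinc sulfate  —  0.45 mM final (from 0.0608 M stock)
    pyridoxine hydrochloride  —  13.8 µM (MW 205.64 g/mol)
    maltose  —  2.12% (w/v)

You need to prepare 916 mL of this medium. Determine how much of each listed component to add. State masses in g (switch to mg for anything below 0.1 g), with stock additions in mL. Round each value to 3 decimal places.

HEPES 9.212 g; zinc sulfate 6.780 mL; pyridoxine hydrochloride 2.599 mg; maltose 19.419 g

Working volume: 916 mL = 0.916 L.
HEPES: 42.2 mmol/L × 238.3 g/mol × 0.916 L ÷ 1000 = 9.212 g
zinc sulfate: C1V1 = C2V2 → 0.45 mM × 916 mL ÷ 60.8 mM = 6.780 mL
pyridoxine hydrochloride: 13.8 µmol/L × 205.64 g/mol × 0.916 L ÷ 1000 = 2.599 mg
maltose: 2.12 g per 100 mL × 916 mL ÷ 100 = 19.419 g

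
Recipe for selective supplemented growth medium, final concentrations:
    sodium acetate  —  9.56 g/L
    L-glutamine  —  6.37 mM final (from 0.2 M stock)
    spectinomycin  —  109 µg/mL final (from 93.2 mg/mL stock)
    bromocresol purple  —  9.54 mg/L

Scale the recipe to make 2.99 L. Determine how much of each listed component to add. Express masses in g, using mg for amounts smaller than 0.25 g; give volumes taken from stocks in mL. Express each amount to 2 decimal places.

Working volume: 2.99 L.
sodium acetate: 9.56 g/L × 2.99 L = 28.58 g
L-glutamine: dilute stock: 6.37 mM × 2990 mL ÷ 200 mM = 95.23 mL
spectinomycin: V = C2·V2/C1 = 109 µg/mL × 2990 mL ÷ 93200 µg/mL = 3.50 mL
bromocresol purple: 9.54 mg/L × 2.99 L = 28.52 mg

sodium acetate 28.58 g; L-glutamine 95.23 mL; spectinomycin 3.50 mL; bromocresol purple 28.52 mg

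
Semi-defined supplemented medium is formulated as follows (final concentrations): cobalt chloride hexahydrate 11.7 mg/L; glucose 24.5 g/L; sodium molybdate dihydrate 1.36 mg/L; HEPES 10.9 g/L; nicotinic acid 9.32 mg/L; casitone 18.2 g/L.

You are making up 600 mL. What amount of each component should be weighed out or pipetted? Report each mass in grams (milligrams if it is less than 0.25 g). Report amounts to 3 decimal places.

Scale factor relative to 1 L: 0.6.
cobalt chloride hexahydrate: 11.7 mg/L × 0.6 L = 7.020 mg
glucose: 24.5 g/L × 0.6 L = 14.700 g
sodium molybdate dihydrate: 1.36 mg/L × 0.6 L = 0.816 mg
HEPES: 10.9 g/L × 0.6 L = 6.540 g
nicotinic acid: 9.32 mg/L × 0.6 L = 5.592 mg
casitone: 18.2 g/L × 0.6 L = 10.920 g

cobalt chloride hexahydrate 7.020 mg; glucose 14.700 g; sodium molybdate dihydrate 0.816 mg; HEPES 6.540 g; nicotinic acid 5.592 mg; casitone 10.920 g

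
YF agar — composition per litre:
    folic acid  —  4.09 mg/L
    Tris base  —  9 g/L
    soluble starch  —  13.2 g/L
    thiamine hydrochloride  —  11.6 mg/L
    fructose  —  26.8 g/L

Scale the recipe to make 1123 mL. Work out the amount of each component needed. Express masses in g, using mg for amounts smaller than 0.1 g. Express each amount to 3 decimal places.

folic acid 4.593 mg; Tris base 10.107 g; soluble starch 14.824 g; thiamine hydrochloride 13.027 mg; fructose 30.096 g

Scale factor relative to 1 L: 1.123.
folic acid: 4.09 mg/L × 1.123 L = 4.593 mg
Tris base: 9 g/L × 1.123 L = 10.107 g
soluble starch: 13.2 g/L × 1.123 L = 14.824 g
thiamine hydrochloride: 11.6 mg/L × 1.123 L = 13.027 mg
fructose: 26.8 g/L × 1.123 L = 30.096 g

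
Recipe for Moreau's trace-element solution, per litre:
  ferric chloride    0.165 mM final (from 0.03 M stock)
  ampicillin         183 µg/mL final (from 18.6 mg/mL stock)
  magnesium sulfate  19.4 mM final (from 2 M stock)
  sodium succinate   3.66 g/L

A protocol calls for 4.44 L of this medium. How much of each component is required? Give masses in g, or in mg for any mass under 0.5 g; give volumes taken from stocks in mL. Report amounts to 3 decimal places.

ferric chloride 24.420 mL; ampicillin 43.684 mL; magnesium sulfate 43.068 mL; sodium succinate 16.250 g

Scale factor relative to 1 L: 4.44.
ferric chloride: dilute stock: 0.165 mM × 4440 mL ÷ 30 mM = 24.420 mL
ampicillin: dilute stock: 183 µg/mL × 4440 mL ÷ 18600 µg/mL = 43.684 mL
magnesium sulfate: C1V1 = C2V2 → 19.4 mM × 4440 mL ÷ 2000 mM = 43.068 mL
sodium succinate: 3.66 g/L × 4.44 L = 16.250 g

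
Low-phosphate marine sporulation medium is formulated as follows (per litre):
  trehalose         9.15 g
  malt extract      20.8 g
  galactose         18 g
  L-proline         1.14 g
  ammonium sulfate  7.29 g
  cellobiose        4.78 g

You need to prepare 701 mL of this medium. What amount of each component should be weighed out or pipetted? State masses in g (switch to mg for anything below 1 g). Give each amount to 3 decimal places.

trehalose 6.414 g; malt extract 14.581 g; galactose 12.618 g; L-proline 799.140 mg; ammonium sulfate 5.110 g; cellobiose 3.351 g

Scale factor = 701 mL / 1000 mL = 0.701.
trehalose: 9.15 g × (701 mL / 1000 mL) = 6.414 g
malt extract: 20.8 g × (701 mL / 1000 mL) = 14.581 g
galactose: 18 g × (701 mL / 1000 mL) = 12.618 g
L-proline: 1.14 g × (701 mL / 1000 mL) = 0.79914 g = 799.140 mg
ammonium sulfate: 7.29 g × (701 mL / 1000 mL) = 5.110 g
cellobiose: 4.78 g × (701 mL / 1000 mL) = 3.351 g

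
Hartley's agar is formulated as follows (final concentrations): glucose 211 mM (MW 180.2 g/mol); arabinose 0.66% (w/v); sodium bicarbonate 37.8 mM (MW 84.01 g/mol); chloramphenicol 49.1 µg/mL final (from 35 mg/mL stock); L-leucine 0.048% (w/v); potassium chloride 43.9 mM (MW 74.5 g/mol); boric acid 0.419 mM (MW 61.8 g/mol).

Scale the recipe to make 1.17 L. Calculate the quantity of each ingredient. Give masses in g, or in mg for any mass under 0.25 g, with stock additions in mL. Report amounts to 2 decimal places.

Working volume: 1.17 L.
glucose: 211 mmol/L × 180.2 g/mol × 1.17 L ÷ 1000 = 44.49 g
arabinose: 0.66% w/v = 6.6 g/L → 6.6 × 1.17 L = 7.72 g
sodium bicarbonate: 37.8 mmol/L × 84.01 g/mol × 1.17 L ÷ 1000 = 3.72 g
chloramphenicol: V = C2·V2/C1 = 49.1 µg/mL × 1170 mL ÷ 35000 µg/mL = 1.64 mL
L-leucine: 0.048% w/v = 0.48 g/L → 0.48 × 1.17 L = 0.56 g
potassium chloride: 43.9 mmol/L × 74.5 g/mol × 1.17 L ÷ 1000 = 3.83 g
boric acid: 0.419 mmol/L × 61.8 mg/mmol × 1.17 L = 30.30 mg

glucose 44.49 g; arabinose 7.72 g; sodium bicarbonate 3.72 g; chloramphenicol 1.64 mL; L-leucine 0.56 g; potassium chloride 3.83 g; boric acid 30.30 mg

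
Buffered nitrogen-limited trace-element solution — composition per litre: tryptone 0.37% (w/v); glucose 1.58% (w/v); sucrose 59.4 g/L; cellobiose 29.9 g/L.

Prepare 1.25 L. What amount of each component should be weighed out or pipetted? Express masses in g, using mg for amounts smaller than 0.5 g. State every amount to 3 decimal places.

Working volume: 1.25 L.
tryptone: 0.37 g per 100 mL × 1250 mL ÷ 100 = 4.625 g
glucose: 1.58% w/v = 15.8 g/L → 15.8 × 1.25 L = 19.750 g
sucrose: 59.4 g/L × 1.25 L = 74.250 g
cellobiose: 29.9 g/L × 1.25 L = 37.375 g

tryptone 4.625 g; glucose 19.750 g; sucrose 74.250 g; cellobiose 37.375 g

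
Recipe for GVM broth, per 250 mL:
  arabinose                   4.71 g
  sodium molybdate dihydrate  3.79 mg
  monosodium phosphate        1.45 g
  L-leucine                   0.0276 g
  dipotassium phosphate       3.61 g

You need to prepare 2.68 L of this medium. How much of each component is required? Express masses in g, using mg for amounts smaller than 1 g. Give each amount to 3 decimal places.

arabinose 50.491 g; sodium molybdate dihydrate 40.629 mg; monosodium phosphate 15.544 g; L-leucine 295.872 mg; dipotassium phosphate 38.699 g

Scale factor = 2680 mL / 250 mL = 10.72.
arabinose: 4.71 g × (2680 mL / 250 mL) = 50.491 g
sodium molybdate dihydrate: 3.79 mg × (2680 mL / 250 mL) = 40.629 mg
monosodium phosphate: 1.45 g × (2680 mL / 250 mL) = 15.544 g
L-leucine: 0.0276 g × (2680 mL / 250 mL) = 0.295872 g = 295.872 mg
dipotassium phosphate: 3.61 g × (2680 mL / 250 mL) = 38.699 g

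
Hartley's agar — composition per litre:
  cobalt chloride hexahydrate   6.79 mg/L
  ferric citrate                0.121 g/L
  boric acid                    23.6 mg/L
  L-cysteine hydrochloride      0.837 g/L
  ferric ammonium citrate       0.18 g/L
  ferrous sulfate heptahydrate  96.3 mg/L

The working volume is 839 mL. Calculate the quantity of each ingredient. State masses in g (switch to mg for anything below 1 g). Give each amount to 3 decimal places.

cobalt chloride hexahydrate 5.697 mg; ferric citrate 101.519 mg; boric acid 19.800 mg; L-cysteine hydrochloride 702.243 mg; ferric ammonium citrate 151.020 mg; ferrous sulfate heptahydrate 80.796 mg

Target volume = 839 mL = 0.839 L.
cobalt chloride hexahydrate: 6.79 mg/L × 0.839 L = 5.697 mg
ferric citrate: 0.121 g/L × 0.839 L = 0.101519 g = 101.519 mg
boric acid: 23.6 mg/L × 0.839 L = 19.800 mg
L-cysteine hydrochloride: 0.837 g/L × 0.839 L = 0.702243 g = 702.243 mg
ferric ammonium citrate: 0.18 g/L × 0.839 L = 0.15102 g = 151.020 mg
ferrous sulfate heptahydrate: 96.3 mg/L × 0.839 L = 80.796 mg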